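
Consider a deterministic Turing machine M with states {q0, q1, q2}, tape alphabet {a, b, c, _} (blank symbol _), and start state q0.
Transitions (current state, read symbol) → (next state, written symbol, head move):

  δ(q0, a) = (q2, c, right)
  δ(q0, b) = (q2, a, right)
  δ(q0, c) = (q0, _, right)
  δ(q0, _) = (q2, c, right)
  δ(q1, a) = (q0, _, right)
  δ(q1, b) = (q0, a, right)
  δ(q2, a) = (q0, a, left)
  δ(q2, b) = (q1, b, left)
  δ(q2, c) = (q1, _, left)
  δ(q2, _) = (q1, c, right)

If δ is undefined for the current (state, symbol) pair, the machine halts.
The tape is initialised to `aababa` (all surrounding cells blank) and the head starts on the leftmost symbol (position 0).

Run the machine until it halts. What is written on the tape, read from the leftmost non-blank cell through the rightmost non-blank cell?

state=q0 head=0 tape=[a]ababa   (q0,a)→(q2,c,right)
state=q2 head=1 tape=c[a]baba   (q2,a)→(q0,a,left)
state=q0 head=0 tape=[c]ababa   (q0,c)→(q0,_,right)
state=q0 head=1 tape=_[a]baba   (q0,a)→(q2,c,right)
state=q2 head=2 tape=_c[b]aba   (q2,b)→(q1,b,left)
state=q1 head=1 tape=_[c]baba
The non-blank tape span at halt is cbaba.

cbaba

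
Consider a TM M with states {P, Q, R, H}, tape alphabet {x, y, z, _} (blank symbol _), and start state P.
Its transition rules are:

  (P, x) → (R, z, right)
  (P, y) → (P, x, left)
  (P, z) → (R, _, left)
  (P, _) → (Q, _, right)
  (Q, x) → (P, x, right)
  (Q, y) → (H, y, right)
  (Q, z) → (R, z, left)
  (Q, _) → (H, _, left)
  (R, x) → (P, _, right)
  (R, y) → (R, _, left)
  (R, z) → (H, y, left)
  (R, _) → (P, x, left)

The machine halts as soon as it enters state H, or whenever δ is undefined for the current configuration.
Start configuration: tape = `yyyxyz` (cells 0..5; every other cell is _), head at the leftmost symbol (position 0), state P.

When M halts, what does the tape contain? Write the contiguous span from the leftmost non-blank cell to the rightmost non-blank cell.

z_xy_z

state=P head=0 tape=_[y]yyxyz   (P,y)→(P,x,left)
state=P head=-1 tape=[_]xyyxyz   (P,_)→(Q,_,right)
state=Q head=0 tape=_[x]yyxyz   (Q,x)→(P,x,right)
state=P head=1 tape=_x[y]yxyz   (P,y)→(P,x,left)
state=P head=0 tape=_[x]xyxyz   (P,x)→(R,z,right)
state=R head=1 tape=_z[x]yxyz   (R,x)→(P,_,right)
state=P head=2 tape=_z_[y]xyz   (P,y)→(P,x,left)
state=P head=1 tape=_z[_]xxyz   (P,_)→(Q,_,right)
state=Q head=2 tape=_z_[x]xyz   (Q,x)→(P,x,right)
state=P head=3 tape=_z_x[x]yz   (P,x)→(R,z,right)
state=R head=4 tape=_z_xz[y]z   (R,y)→(R,_,left)
state=R head=3 tape=_z_x[z]_z   (R,z)→(H,y,left)
state=H head=2 tape=_z_[x]y_z
The non-blank tape span at halt is z_xy_z.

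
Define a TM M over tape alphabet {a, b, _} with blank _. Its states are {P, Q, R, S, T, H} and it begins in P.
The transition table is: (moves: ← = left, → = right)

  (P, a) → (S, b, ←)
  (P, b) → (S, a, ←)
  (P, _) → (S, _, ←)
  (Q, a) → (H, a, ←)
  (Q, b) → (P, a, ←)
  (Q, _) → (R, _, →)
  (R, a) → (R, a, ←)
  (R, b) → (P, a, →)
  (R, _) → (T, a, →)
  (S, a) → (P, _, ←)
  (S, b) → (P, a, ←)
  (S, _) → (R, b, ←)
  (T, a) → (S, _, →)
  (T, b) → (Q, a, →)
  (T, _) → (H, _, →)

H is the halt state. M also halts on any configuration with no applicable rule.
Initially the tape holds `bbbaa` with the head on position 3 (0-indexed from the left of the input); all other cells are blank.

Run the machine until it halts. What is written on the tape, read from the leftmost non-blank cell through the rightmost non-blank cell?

state=P head=3 tape=______bbb[a]a   (P,a)→(S,b,←)
state=S head=2 tape=______bb[b]ba   (S,b)→(P,a,←)
state=P head=1 tape=______b[b]aba   (P,b)→(S,a,←)
state=S head=0 tape=______[b]aaba   (S,b)→(P,a,←)
state=P head=-1 tape=_____[_]aaaba   (P,_)→(S,_,←)
state=S head=-2 tape=____[_]_aaaba   (S,_)→(R,b,←)
state=R head=-3 tape=___[_]b_aaaba   (R,_)→(T,a,→)
state=T head=-2 tape=___a[b]_aaaba   (T,b)→(Q,a,→)
state=Q head=-1 tape=___aa[_]aaaba   (Q,_)→(R,_,→)
state=R head=0 tape=___aa_[a]aaba   (R,a)→(R,a,←)
state=R head=-1 tape=___aa[_]aaaba   (R,_)→(T,a,→)
state=T head=0 tape=___aaa[a]aaba   (T,a)→(S,_,→)
state=S head=1 tape=___aaa_[a]aba   (S,a)→(P,_,←)
state=P head=0 tape=___aaa[_]_aba   (P,_)→(S,_,←)
state=S head=-1 tape=___aa[a]__aba   (S,a)→(P,_,←)
state=P head=-2 tape=___a[a]___aba   (P,a)→(S,b,←)
state=S head=-3 tape=___[a]b___aba   (S,a)→(P,_,←)
state=P head=-4 tape=__[_]_b___aba   (P,_)→(S,_,←)
state=S head=-5 tape=_[_]__b___aba   (S,_)→(R,b,←)
state=R head=-6 tape=[_]b__b___aba   (R,_)→(T,a,→)
state=T head=-5 tape=a[b]__b___aba   (T,b)→(Q,a,→)
state=Q head=-4 tape=aa[_]_b___aba   (Q,_)→(R,_,→)
state=R head=-3 tape=aa_[_]b___aba   (R,_)→(T,a,→)
state=T head=-2 tape=aa_a[b]___aba   (T,b)→(Q,a,→)
state=Q head=-1 tape=aa_aa[_]__aba   (Q,_)→(R,_,→)
state=R head=0 tape=aa_aa_[_]_aba   (R,_)→(T,a,→)
state=T head=1 tape=aa_aa_a[_]aba   (T,_)→(H,_,→)
state=H head=2 tape=aa_aa_a_[a]ba
The non-blank tape span at halt is aa_aa_a_aba.

aa_aa_a_aba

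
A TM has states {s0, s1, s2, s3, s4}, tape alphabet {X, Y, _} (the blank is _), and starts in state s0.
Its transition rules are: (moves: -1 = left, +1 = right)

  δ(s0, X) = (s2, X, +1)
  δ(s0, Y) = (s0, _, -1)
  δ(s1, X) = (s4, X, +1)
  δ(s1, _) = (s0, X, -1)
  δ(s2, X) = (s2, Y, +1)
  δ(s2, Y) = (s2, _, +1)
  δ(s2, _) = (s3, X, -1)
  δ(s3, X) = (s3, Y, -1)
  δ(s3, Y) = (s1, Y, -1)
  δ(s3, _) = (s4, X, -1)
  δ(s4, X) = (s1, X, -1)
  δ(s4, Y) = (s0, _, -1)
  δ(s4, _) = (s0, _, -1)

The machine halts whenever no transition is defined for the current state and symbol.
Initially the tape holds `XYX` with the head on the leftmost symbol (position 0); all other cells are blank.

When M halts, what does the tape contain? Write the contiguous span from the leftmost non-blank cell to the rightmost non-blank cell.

XYXXYX

state=s0 head=0 tape=___[X]YX__   (s0,X)→(s2,X,+1)
state=s2 head=1 tape=___X[Y]X__   (s2,Y)→(s2,_,+1)
state=s2 head=2 tape=___X_[X]__   (s2,X)→(s2,Y,+1)
state=s2 head=3 tape=___X_Y[_]_   (s2,_)→(s3,X,-1)
state=s3 head=2 tape=___X_[Y]X_   (s3,Y)→(s1,Y,-1)
state=s1 head=1 tape=___X[_]YX_   (s1,_)→(s0,X,-1)
state=s0 head=0 tape=___[X]XYX_   (s0,X)→(s2,X,+1)
state=s2 head=1 tape=___X[X]YX_   (s2,X)→(s2,Y,+1)
state=s2 head=2 tape=___XY[Y]X_   (s2,Y)→(s2,_,+1)
state=s2 head=3 tape=___XY_[X]_   (s2,X)→(s2,Y,+1)
state=s2 head=4 tape=___XY_Y[_]   (s2,_)→(s3,X,-1)
state=s3 head=3 tape=___XY_[Y]X   (s3,Y)→(s1,Y,-1)
state=s1 head=2 tape=___XY[_]YX   (s1,_)→(s0,X,-1)
state=s0 head=1 tape=___X[Y]XYX   (s0,Y)→(s0,_,-1)
state=s0 head=0 tape=___[X]_XYX   (s0,X)→(s2,X,+1)
state=s2 head=1 tape=___X[_]XYX   (s2,_)→(s3,X,-1)
state=s3 head=0 tape=___[X]XXYX   (s3,X)→(s3,Y,-1)
state=s3 head=-1 tape=__[_]YXXYX   (s3,_)→(s4,X,-1)
state=s4 head=-2 tape=_[_]XYXXYX   (s4,_)→(s0,_,-1)
state=s0 head=-3 tape=[_]_XYXXYX
The non-blank tape span at halt is XYXXYX.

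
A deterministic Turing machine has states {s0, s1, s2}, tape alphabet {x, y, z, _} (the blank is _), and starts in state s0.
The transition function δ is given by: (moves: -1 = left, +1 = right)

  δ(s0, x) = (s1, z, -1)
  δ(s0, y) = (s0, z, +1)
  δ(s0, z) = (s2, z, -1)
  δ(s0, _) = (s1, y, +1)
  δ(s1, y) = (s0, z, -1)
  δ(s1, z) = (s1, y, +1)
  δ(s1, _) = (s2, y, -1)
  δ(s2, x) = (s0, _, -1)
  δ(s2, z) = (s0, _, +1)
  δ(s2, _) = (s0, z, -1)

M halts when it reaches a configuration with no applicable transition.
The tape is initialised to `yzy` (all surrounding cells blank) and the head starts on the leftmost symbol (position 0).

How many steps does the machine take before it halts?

s0 | __[y]zy_   read y → write z, move +1, go to s0
s0 | __z[z]y_   read z → write z, move -1, go to s2
s2 | __[z]zy_   read z → write _, move +1, go to s0
s0 | ___[z]y_   read z → write z, move -1, go to s2
s2 | __[_]zy_   read _ → write z, move -1, go to s0
s0 | _[_]zzy_   read _ → write y, move +1, go to s1
s1 | _y[z]zy_   read z → write y, move +1, go to s1
s1 | _yy[z]y_   read z → write y, move +1, go to s1
s1 | _yyy[y]_   read y → write z, move -1, go to s0
s0 | _yy[y]z_   read y → write z, move +1, go to s0
s0 | _yyz[z]_   read z → write z, move -1, go to s2
s2 | _yy[z]z_   read z → write _, move +1, go to s0
s0 | _yy_[z]_   read z → write z, move -1, go to s2
s2 | _yy[_]z_   read _ → write z, move -1, go to s0
s0 | _y[y]zz_   read y → write z, move +1, go to s0
s0 | _yz[z]z_   read z → write z, move -1, go to s2
s2 | _y[z]zz_   read z → write _, move +1, go to s0
s0 | _y_[z]z_   read z → write z, move -1, go to s2
s2 | _y[_]zz_   read _ → write z, move -1, go to s0
s0 | _[y]zzz_   read y → write z, move +1, go to s0
s0 | _z[z]zz_   read z → write z, move -1, go to s2
s2 | _[z]zzz_   read z → write _, move +1, go to s0
s0 | __[z]zz_   read z → write z, move -1, go to s2
s2 | _[_]zzz_   read _ → write z, move -1, go to s0
s0 | [_]zzzz_   read _ → write y, move +1, go to s1
s1 | y[z]zzz_   read z → write y, move +1, go to s1
s1 | yy[z]zz_   read z → write y, move +1, go to s1
s1 | yyy[z]z_   read z → write y, move +1, go to s1
s1 | yyyy[z]_   read z → write y, move +1, go to s1
s1 | yyyyy[_]   read _ → write y, move -1, go to s2
s2 | yyyy[y]y
M halts after 30 transitions.

30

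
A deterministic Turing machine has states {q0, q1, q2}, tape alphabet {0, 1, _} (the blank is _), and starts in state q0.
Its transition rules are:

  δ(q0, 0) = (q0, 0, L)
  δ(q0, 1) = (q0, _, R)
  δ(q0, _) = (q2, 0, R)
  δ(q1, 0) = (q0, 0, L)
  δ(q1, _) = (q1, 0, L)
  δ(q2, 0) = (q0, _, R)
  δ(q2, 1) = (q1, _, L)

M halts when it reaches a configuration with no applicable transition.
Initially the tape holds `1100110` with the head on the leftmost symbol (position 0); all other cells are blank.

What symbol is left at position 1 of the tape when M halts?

state=q0 head=0 tape=[1]100110__   (q0,1)→(q0,_,R)
state=q0 head=1 tape=_[1]00110__   (q0,1)→(q0,_,R)
state=q0 head=2 tape=__[0]0110__   (q0,0)→(q0,0,L)
state=q0 head=1 tape=_[_]00110__   (q0,_)→(q2,0,R)
state=q2 head=2 tape=_0[0]0110__   (q2,0)→(q0,_,R)
state=q0 head=3 tape=_0_[0]110__   (q0,0)→(q0,0,L)
state=q0 head=2 tape=_0[_]0110__   (q0,_)→(q2,0,R)
state=q2 head=3 tape=_00[0]110__   (q2,0)→(q0,_,R)
state=q0 head=4 tape=_00_[1]10__   (q0,1)→(q0,_,R)
state=q0 head=5 tape=_00__[1]0__   (q0,1)→(q0,_,R)
state=q0 head=6 tape=_00___[0]__   (q0,0)→(q0,0,L)
state=q0 head=5 tape=_00__[_]0__   (q0,_)→(q2,0,R)
state=q2 head=6 tape=_00__0[0]__   (q2,0)→(q0,_,R)
state=q0 head=7 tape=_00__0_[_]_   (q0,_)→(q2,0,R)
state=q2 head=8 tape=_00__0_0[_]
Cell 1 holds 0 when M halts.

0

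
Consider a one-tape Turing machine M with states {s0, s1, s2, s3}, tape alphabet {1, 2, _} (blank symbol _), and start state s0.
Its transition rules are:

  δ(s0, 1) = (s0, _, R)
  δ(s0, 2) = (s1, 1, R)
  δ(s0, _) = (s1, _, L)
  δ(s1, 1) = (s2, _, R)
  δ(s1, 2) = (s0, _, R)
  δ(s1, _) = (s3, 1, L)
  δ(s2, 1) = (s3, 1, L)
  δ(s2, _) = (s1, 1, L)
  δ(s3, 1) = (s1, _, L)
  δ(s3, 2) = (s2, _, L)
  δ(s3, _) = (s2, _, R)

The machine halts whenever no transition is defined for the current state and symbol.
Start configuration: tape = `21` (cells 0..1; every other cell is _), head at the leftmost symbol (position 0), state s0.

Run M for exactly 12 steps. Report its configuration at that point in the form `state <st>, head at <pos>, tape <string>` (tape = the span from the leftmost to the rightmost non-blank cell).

s0 | __[2]1_   read 2 → write 1, move R, go to s1
s1 | __1[1]_   read 1 → write _, move R, go to s2
s2 | __1_[_]   read _ → write 1, move L, go to s1
s1 | __1[_]1   read _ → write 1, move L, go to s3
s3 | __[1]11   read 1 → write _, move L, go to s1
s1 | _[_]_11   read _ → write 1, move L, go to s3
s3 | [_]1_11   read _ → write _, move R, go to s2
s2 | _[1]_11   read 1 → write 1, move L, go to s3
s3 | [_]1_11   read _ → write _, move R, go to s2
s2 | _[1]_11   read 1 → write 1, move L, go to s3
s3 | [_]1_11   read _ → write _, move R, go to s2
s2 | _[1]_11   read 1 → write 1, move L, go to s3
s3 | [_]1_11
After 12 steps: state s3, head at -2, tape 1_11.

state s3, head at -2, tape 1_11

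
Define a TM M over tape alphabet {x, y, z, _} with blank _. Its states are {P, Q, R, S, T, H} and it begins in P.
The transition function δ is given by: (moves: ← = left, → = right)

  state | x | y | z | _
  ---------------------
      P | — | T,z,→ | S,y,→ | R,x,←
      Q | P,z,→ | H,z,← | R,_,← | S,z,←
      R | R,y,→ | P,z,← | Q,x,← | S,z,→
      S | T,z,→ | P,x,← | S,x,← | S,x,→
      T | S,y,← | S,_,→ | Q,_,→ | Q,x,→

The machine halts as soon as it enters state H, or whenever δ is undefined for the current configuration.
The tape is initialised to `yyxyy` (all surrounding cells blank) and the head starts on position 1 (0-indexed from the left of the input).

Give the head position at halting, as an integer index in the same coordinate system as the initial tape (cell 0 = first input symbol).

-3

state=P head=1 tape=____y[y]xyy   (P,y)→(T,z,→)
state=T head=2 tape=____yz[x]yy   (T,x)→(S,y,←)
state=S head=1 tape=____y[z]yyy   (S,z)→(S,x,←)
state=S head=0 tape=____[y]xyyy   (S,y)→(P,x,←)
state=P head=-1 tape=___[_]xxyyy   (P,_)→(R,x,←)
state=R head=-2 tape=__[_]xxxyyy   (R,_)→(S,z,→)
state=S head=-1 tape=__z[x]xxyyy   (S,x)→(T,z,→)
state=T head=0 tape=__zz[x]xyyy   (T,x)→(S,y,←)
state=S head=-1 tape=__z[z]yxyyy   (S,z)→(S,x,←)
state=S head=-2 tape=__[z]xyxyyy   (S,z)→(S,x,←)
state=S head=-3 tape=_[_]xxyxyyy   (S,_)→(S,x,→)
state=S head=-2 tape=_x[x]xyxyyy   (S,x)→(T,z,→)
state=T head=-1 tape=_xz[x]yxyyy   (T,x)→(S,y,←)
state=S head=-2 tape=_x[z]yyxyyy   (S,z)→(S,x,←)
state=S head=-3 tape=_[x]xyyxyyy   (S,x)→(T,z,→)
state=T head=-2 tape=_z[x]yyxyyy   (T,x)→(S,y,←)
state=S head=-3 tape=_[z]yyyxyyy   (S,z)→(S,x,←)
state=S head=-4 tape=[_]xyyyxyyy   (S,_)→(S,x,→)
state=S head=-3 tape=x[x]yyyxyyy   (S,x)→(T,z,→)
state=T head=-2 tape=xz[y]yyxyyy   (T,y)→(S,_,→)
state=S head=-1 tape=xz_[y]yxyyy   (S,y)→(P,x,←)
state=P head=-2 tape=xz[_]xyxyyy   (P,_)→(R,x,←)
state=R head=-3 tape=x[z]xxyxyyy   (R,z)→(Q,x,←)
state=Q head=-4 tape=[x]xxxyxyyy   (Q,x)→(P,z,→)
state=P head=-3 tape=z[x]xxyxyyy
At halt the head is at cell -3.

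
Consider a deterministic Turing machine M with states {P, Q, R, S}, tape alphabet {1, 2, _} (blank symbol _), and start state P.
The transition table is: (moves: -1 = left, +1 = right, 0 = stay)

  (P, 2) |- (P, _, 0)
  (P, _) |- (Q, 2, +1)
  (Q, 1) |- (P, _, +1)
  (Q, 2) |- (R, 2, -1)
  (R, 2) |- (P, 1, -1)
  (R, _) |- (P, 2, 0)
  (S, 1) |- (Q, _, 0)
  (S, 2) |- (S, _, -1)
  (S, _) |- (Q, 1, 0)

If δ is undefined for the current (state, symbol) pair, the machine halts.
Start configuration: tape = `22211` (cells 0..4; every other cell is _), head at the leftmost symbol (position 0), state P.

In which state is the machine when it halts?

state=P head=0 tape=_[2]2211   (P,2)→(P,_,0)
state=P head=0 tape=_[_]2211   (P,_)→(Q,2,+1)
state=Q head=1 tape=_2[2]211   (Q,2)→(R,2,-1)
state=R head=0 tape=_[2]2211   (R,2)→(P,1,-1)
state=P head=-1 tape=[_]12211   (P,_)→(Q,2,+1)
state=Q head=0 tape=2[1]2211   (Q,1)→(P,_,+1)
state=P head=1 tape=2_[2]211   (P,2)→(P,_,0)
state=P head=1 tape=2_[_]211   (P,_)→(Q,2,+1)
state=Q head=2 tape=2_2[2]11   (Q,2)→(R,2,-1)
state=R head=1 tape=2_[2]211   (R,2)→(P,1,-1)
state=P head=0 tape=2[_]1211   (P,_)→(Q,2,+1)
state=Q head=1 tape=22[1]211   (Q,1)→(P,_,+1)
state=P head=2 tape=22_[2]11   (P,2)→(P,_,0)
state=P head=2 tape=22_[_]11   (P,_)→(Q,2,+1)
state=Q head=3 tape=22_2[1]1   (Q,1)→(P,_,+1)
state=P head=4 tape=22_2_[1]
No transition is defined for (P, 1); M halts in state P.

P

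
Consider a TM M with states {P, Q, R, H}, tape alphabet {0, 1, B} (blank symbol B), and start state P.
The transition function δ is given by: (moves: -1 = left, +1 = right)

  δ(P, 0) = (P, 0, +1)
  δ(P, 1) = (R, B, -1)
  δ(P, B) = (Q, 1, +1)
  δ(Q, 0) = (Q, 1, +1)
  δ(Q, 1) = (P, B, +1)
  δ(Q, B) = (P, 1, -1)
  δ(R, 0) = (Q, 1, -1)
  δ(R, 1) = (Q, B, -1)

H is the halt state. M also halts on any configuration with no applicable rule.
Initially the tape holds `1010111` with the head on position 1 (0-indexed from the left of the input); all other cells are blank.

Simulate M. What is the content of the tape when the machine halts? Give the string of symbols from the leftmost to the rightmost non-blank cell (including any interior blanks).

0111

state=P head=1 tape=1[0]10111   (P,0)→(P,0,+1)
state=P head=2 tape=10[1]0111   (P,1)→(R,B,-1)
state=R head=1 tape=1[0]B0111   (R,0)→(Q,1,-1)
state=Q head=0 tape=[1]1B0111   (Q,1)→(P,B,+1)
state=P head=1 tape=B[1]B0111   (P,1)→(R,B,-1)
state=R head=0 tape=[B]BB0111
The non-blank tape span at halt is 0111.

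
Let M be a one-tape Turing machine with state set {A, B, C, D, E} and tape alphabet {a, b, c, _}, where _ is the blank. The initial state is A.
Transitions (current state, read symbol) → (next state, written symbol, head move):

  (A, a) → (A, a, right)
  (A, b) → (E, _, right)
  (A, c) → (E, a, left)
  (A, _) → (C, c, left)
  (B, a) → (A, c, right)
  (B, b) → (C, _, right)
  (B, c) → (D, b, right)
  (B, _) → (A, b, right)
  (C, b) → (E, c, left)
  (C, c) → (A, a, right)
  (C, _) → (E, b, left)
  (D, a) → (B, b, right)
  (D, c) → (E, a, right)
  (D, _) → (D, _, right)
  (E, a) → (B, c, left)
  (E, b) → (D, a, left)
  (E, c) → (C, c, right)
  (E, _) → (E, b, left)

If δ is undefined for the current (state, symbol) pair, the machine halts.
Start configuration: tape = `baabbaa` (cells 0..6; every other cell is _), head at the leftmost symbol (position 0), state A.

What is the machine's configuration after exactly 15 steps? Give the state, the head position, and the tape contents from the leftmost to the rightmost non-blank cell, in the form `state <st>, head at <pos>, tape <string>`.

state=A head=0 tape=_[b]aabbaa_   (A,b)→(E,_,right)
state=E head=1 tape=__[a]abbaa_   (E,a)→(B,c,left)
state=B head=0 tape=_[_]cabbaa_   (B,_)→(A,b,right)
state=A head=1 tape=_b[c]abbaa_   (A,c)→(E,a,left)
state=E head=0 tape=_[b]aabbaa_   (E,b)→(D,a,left)
state=D head=-1 tape=[_]aaabbaa_   (D,_)→(D,_,right)
state=D head=0 tape=_[a]aabbaa_   (D,a)→(B,b,right)
state=B head=1 tape=_b[a]abbaa_   (B,a)→(A,c,right)
state=A head=2 tape=_bc[a]bbaa_   (A,a)→(A,a,right)
state=A head=3 tape=_bca[b]baa_   (A,b)→(E,_,right)
state=E head=4 tape=_bca_[b]aa_   (E,b)→(D,a,left)
state=D head=3 tape=_bca[_]aaa_   (D,_)→(D,_,right)
state=D head=4 tape=_bca_[a]aa_   (D,a)→(B,b,right)
state=B head=5 tape=_bca_b[a]a_   (B,a)→(A,c,right)
state=A head=6 tape=_bca_bc[a]_   (A,a)→(A,a,right)
state=A head=7 tape=_bca_bca[_]
After 15 steps: state A, head at 7, tape bca_bca.

state A, head at 7, tape bca_bca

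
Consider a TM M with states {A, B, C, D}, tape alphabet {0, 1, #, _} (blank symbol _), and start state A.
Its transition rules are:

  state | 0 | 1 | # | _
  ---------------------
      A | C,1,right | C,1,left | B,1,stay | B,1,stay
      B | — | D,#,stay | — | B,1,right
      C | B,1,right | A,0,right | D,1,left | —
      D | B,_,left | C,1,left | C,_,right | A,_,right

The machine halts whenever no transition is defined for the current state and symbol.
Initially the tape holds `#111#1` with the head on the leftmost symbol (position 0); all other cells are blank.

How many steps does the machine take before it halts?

16

state=A head=0 tape=[#]111#1__   (A,#)→(B,1,stay)
state=B head=0 tape=[1]111#1__   (B,1)→(D,#,stay)
state=D head=0 tape=[#]111#1__   (D,#)→(C,_,right)
state=C head=1 tape=_[1]11#1__   (C,1)→(A,0,right)
state=A head=2 tape=_0[1]1#1__   (A,1)→(C,1,left)
state=C head=1 tape=_[0]11#1__   (C,0)→(B,1,right)
state=B head=2 tape=_1[1]1#1__   (B,1)→(D,#,stay)
state=D head=2 tape=_1[#]1#1__   (D,#)→(C,_,right)
state=C head=3 tape=_1_[1]#1__   (C,1)→(A,0,right)
state=A head=4 tape=_1_0[#]1__   (A,#)→(B,1,stay)
state=B head=4 tape=_1_0[1]1__   (B,1)→(D,#,stay)
state=D head=4 tape=_1_0[#]1__   (D,#)→(C,_,right)
state=C head=5 tape=_1_0_[1]__   (C,1)→(A,0,right)
state=A head=6 tape=_1_0_0[_]_   (A,_)→(B,1,stay)
state=B head=6 tape=_1_0_0[1]_   (B,1)→(D,#,stay)
state=D head=6 tape=_1_0_0[#]_   (D,#)→(C,_,right)
state=C head=7 tape=_1_0_0_[_]
M halts after 16 transitions.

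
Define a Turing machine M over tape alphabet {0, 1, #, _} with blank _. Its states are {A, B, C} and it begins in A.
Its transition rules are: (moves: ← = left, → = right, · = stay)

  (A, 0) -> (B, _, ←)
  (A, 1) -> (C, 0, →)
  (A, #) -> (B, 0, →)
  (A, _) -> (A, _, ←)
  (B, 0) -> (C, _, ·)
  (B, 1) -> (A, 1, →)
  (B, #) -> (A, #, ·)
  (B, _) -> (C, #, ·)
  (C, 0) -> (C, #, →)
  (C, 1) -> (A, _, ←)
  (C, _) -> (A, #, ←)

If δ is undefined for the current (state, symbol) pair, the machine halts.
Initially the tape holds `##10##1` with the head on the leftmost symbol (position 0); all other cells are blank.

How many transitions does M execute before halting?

A | _[#]#10##1   read # → write 0, move →, go to B
B | _0[#]10##1   read # → write #, move ·, go to A
A | _0[#]10##1   read # → write 0, move →, go to B
B | _00[1]0##1   read 1 → write 1, move →, go to A
A | _001[0]##1   read 0 → write _, move ←, go to B
B | _00[1]_##1   read 1 → write 1, move →, go to A
A | _001[_]##1   read _ → write _, move ←, go to A
A | _00[1]_##1   read 1 → write 0, move →, go to C
C | _000[_]##1   read _ → write #, move ←, go to A
A | _00[0]###1   read 0 → write _, move ←, go to B
B | _0[0]_###1   read 0 → write _, move ·, go to C
C | _0[_]_###1   read _ → write #, move ←, go to A
A | _[0]#_###1   read 0 → write _, move ←, go to B
B | [_]_#_###1   read _ → write #, move ·, go to C
C | [#]_#_###1
M halts after 14 transitions.

14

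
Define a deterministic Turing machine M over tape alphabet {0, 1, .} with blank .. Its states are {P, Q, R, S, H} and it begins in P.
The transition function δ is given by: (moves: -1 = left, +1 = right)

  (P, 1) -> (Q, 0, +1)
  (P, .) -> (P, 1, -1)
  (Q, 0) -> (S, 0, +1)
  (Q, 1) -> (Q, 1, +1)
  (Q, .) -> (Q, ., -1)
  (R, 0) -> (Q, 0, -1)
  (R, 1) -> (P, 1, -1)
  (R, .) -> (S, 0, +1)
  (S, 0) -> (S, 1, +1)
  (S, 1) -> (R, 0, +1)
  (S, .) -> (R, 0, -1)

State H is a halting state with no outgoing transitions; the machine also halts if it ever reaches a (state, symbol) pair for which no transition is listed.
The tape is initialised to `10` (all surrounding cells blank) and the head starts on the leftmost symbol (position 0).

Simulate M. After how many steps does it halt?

19

state=P head=0 tape=[1]0....   (P,1)→(Q,0,+1)
state=Q head=1 tape=0[0]....   (Q,0)→(S,0,+1)
state=S head=2 tape=00[.]...   (S,.)→(R,0,-1)
state=R head=1 tape=0[0]0...   (R,0)→(Q,0,-1)
state=Q head=0 tape=[0]00...   (Q,0)→(S,0,+1)
state=S head=1 tape=0[0]0...   (S,0)→(S,1,+1)
state=S head=2 tape=01[0]...   (S,0)→(S,1,+1)
state=S head=3 tape=011[.]..   (S,.)→(R,0,-1)
state=R head=2 tape=01[1]0..   (R,1)→(P,1,-1)
state=P head=1 tape=0[1]10..   (P,1)→(Q,0,+1)
state=Q head=2 tape=00[1]0..   (Q,1)→(Q,1,+1)
state=Q head=3 tape=001[0]..   (Q,0)→(S,0,+1)
state=S head=4 tape=0010[.].   (S,.)→(R,0,-1)
state=R head=3 tape=001[0]0.   (R,0)→(Q,0,-1)
state=Q head=2 tape=00[1]00.   (Q,1)→(Q,1,+1)
state=Q head=3 tape=001[0]0.   (Q,0)→(S,0,+1)
state=S head=4 tape=0010[0].   (S,0)→(S,1,+1)
state=S head=5 tape=00101[.]   (S,.)→(R,0,-1)
state=R head=4 tape=0010[1]0   (R,1)→(P,1,-1)
state=P head=3 tape=001[0]10
M halts after 19 transitions.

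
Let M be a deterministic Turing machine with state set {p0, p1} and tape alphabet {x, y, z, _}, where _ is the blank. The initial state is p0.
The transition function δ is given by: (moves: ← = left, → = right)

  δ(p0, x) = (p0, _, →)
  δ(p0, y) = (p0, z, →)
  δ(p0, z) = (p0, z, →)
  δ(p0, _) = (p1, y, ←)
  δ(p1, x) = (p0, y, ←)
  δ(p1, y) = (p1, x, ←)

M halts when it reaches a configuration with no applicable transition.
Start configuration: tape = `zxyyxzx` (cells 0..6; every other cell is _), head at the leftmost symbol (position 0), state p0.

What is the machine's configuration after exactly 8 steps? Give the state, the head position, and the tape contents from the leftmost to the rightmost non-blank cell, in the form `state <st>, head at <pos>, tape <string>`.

state p1, head at 6, tape z_zz_z_y

state=p0 head=0 tape=[z]xyyxzx_   (p0,z)→(p0,z,→)
state=p0 head=1 tape=z[x]yyxzx_   (p0,x)→(p0,_,→)
state=p0 head=2 tape=z_[y]yxzx_   (p0,y)→(p0,z,→)
state=p0 head=3 tape=z_z[y]xzx_   (p0,y)→(p0,z,→)
state=p0 head=4 tape=z_zz[x]zx_   (p0,x)→(p0,_,→)
state=p0 head=5 tape=z_zz_[z]x_   (p0,z)→(p0,z,→)
state=p0 head=6 tape=z_zz_z[x]_   (p0,x)→(p0,_,→)
state=p0 head=7 tape=z_zz_z_[_]   (p0,_)→(p1,y,←)
state=p1 head=6 tape=z_zz_z[_]y
After 8 steps: state p1, head at 6, tape z_zz_z_y.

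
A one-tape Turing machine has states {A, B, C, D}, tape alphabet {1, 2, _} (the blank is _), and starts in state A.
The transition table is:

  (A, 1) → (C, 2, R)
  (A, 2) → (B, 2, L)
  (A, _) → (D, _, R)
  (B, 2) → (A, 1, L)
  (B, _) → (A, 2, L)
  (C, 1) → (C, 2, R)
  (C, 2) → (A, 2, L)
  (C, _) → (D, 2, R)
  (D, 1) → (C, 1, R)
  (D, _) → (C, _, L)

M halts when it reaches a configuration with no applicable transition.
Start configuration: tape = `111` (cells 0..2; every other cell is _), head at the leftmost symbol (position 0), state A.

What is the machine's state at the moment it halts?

A | __[1]11__   read 1 → write 2, move R, go to C
C | __2[1]1__   read 1 → write 2, move R, go to C
C | __22[1]__   read 1 → write 2, move R, go to C
C | __222[_]_   read _ → write 2, move R, go to D
D | __2222[_]   read _ → write _, move L, go to C
C | __222[2]_   read 2 → write 2, move L, go to A
A | __22[2]2_   read 2 → write 2, move L, go to B
B | __2[2]22_   read 2 → write 1, move L, go to A
A | __[2]122_   read 2 → write 2, move L, go to B
B | _[_]2122_   read _ → write 2, move L, go to A
A | [_]22122_   read _ → write _, move R, go to D
D | _[2]2122_
No transition is defined for (D, 2); M halts in state D.

D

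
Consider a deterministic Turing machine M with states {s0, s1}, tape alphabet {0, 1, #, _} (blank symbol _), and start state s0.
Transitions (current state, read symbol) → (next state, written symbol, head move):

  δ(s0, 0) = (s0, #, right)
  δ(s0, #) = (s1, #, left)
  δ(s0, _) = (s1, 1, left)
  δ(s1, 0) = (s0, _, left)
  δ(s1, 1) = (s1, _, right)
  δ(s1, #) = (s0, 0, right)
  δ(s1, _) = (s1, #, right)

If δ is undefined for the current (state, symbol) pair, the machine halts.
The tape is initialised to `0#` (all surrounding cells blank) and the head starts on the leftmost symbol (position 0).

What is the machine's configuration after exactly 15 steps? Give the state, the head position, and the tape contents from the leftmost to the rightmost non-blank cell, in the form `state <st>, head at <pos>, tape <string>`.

state s0, head at 1, tape ##0_1

state=s0 head=0 tape=__[0]#_   (s0,0)→(s0,#,right)
state=s0 head=1 tape=__#[#]_   (s0,#)→(s1,#,left)
state=s1 head=0 tape=__[#]#_   (s1,#)→(s0,0,right)
state=s0 head=1 tape=__0[#]_   (s0,#)→(s1,#,left)
state=s1 head=0 tape=__[0]#_   (s1,0)→(s0,_,left)
state=s0 head=-1 tape=_[_]_#_   (s0,_)→(s1,1,left)
state=s1 head=-2 tape=[_]1_#_   (s1,_)→(s1,#,right)
state=s1 head=-1 tape=#[1]_#_   (s1,1)→(s1,_,right)
state=s1 head=0 tape=#_[_]#_   (s1,_)→(s1,#,right)
state=s1 head=1 tape=#_#[#]_   (s1,#)→(s0,0,right)
state=s0 head=2 tape=#_#0[_]   (s0,_)→(s1,1,left)
state=s1 head=1 tape=#_#[0]1   (s1,0)→(s0,_,left)
state=s0 head=0 tape=#_[#]_1   (s0,#)→(s1,#,left)
state=s1 head=-1 tape=#[_]#_1   (s1,_)→(s1,#,right)
state=s1 head=0 tape=##[#]_1   (s1,#)→(s0,0,right)
state=s0 head=1 tape=##0[_]1
After 15 steps: state s0, head at 1, tape ##0_1.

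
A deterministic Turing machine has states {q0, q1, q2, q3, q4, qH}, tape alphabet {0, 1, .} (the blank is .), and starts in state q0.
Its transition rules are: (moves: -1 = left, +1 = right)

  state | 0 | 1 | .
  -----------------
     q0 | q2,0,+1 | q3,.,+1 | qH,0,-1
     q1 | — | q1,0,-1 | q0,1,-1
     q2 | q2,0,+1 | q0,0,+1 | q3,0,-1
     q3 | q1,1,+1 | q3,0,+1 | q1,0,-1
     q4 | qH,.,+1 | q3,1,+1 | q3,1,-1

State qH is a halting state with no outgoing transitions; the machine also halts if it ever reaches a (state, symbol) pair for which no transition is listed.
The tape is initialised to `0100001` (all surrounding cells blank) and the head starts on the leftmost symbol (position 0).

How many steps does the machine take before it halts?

8

q0 | [0]100001.   read 0 → write 0, move +1, go to q2
q2 | 0[1]00001.   read 1 → write 0, move +1, go to q0
q0 | 00[0]0001.   read 0 → write 0, move +1, go to q2
q2 | 000[0]001.   read 0 → write 0, move +1, go to q2
q2 | 0000[0]01.   read 0 → write 0, move +1, go to q2
q2 | 00000[0]1.   read 0 → write 0, move +1, go to q2
q2 | 000000[1].   read 1 → write 0, move +1, go to q0
q0 | 0000000[.]   read . → write 0, move -1, go to qH
qH | 000000[0]0
M halts after 8 transitions.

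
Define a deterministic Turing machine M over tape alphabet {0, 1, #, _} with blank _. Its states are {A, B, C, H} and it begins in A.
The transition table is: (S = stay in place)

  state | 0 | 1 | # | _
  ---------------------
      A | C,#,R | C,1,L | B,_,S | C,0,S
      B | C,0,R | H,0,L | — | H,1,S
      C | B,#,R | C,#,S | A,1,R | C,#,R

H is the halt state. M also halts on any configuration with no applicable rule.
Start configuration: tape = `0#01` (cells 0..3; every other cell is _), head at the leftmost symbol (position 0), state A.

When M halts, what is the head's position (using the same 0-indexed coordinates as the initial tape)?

5

state=A head=0 tape=[0]#01__   (A,0)→(C,#,R)
state=C head=1 tape=#[#]01__   (C,#)→(A,1,R)
state=A head=2 tape=#1[0]1__   (A,0)→(C,#,R)
state=C head=3 tape=#1#[1]__   (C,1)→(C,#,S)
state=C head=3 tape=#1#[#]__   (C,#)→(A,1,R)
state=A head=4 tape=#1#1[_]_   (A,_)→(C,0,S)
state=C head=4 tape=#1#1[0]_   (C,0)→(B,#,R)
state=B head=5 tape=#1#1#[_]   (B,_)→(H,1,S)
state=H head=5 tape=#1#1#[1]
At halt the head is at cell 5.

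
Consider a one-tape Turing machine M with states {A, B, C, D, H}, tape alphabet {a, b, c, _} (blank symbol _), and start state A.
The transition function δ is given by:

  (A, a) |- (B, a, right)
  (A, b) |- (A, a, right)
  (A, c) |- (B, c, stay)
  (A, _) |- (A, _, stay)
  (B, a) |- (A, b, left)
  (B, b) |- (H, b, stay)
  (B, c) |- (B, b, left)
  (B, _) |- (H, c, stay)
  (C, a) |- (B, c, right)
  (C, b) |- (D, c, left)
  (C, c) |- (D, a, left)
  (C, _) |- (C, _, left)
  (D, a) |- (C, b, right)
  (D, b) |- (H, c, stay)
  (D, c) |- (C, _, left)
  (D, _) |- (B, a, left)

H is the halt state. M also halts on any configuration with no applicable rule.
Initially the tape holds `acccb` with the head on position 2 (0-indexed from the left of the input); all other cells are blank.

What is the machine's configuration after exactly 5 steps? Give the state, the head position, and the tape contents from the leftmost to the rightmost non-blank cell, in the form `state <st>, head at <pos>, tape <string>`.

A | _ac[c]cb   read c → write c, move stay, go to B
B | _ac[c]cb   read c → write b, move left, go to B
B | _a[c]bcb   read c → write b, move left, go to B
B | _[a]bbcb   read a → write b, move left, go to A
A | [_]bbbcb   read _ → write _, move stay, go to A
A | [_]bbbcb
After 5 steps: state A, head at -1, tape bbbcb.

state A, head at -1, tape bbbcb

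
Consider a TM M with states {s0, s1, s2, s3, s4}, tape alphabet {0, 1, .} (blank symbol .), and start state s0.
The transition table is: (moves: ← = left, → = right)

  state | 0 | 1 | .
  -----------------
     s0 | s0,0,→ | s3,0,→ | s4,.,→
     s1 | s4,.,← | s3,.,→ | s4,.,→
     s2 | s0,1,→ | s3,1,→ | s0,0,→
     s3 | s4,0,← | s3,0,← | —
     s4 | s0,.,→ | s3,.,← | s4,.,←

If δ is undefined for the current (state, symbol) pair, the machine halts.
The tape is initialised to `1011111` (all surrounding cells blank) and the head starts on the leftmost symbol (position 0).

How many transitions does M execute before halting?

state=s0 head=0 tape=[1]011111.   (s0,1)→(s3,0,→)
state=s3 head=1 tape=0[0]11111.   (s3,0)→(s4,0,←)
state=s4 head=0 tape=[0]011111.   (s4,0)→(s0,.,→)
state=s0 head=1 tape=.[0]11111.   (s0,0)→(s0,0,→)
state=s0 head=2 tape=.0[1]1111.   (s0,1)→(s3,0,→)
state=s3 head=3 tape=.00[1]111.   (s3,1)→(s3,0,←)
state=s3 head=2 tape=.0[0]0111.   (s3,0)→(s4,0,←)
state=s4 head=1 tape=.[0]00111.   (s4,0)→(s0,.,→)
state=s0 head=2 tape=..[0]0111.   (s0,0)→(s0,0,→)
state=s0 head=3 tape=..0[0]111.   (s0,0)→(s0,0,→)
state=s0 head=4 tape=..00[1]11.   (s0,1)→(s3,0,→)
state=s3 head=5 tape=..000[1]1.   (s3,1)→(s3,0,←)
state=s3 head=4 tape=..00[0]01.   (s3,0)→(s4,0,←)
state=s4 head=3 tape=..0[0]001.   (s4,0)→(s0,.,→)
state=s0 head=4 tape=..0.[0]01.   (s0,0)→(s0,0,→)
state=s0 head=5 tape=..0.0[0]1.   (s0,0)→(s0,0,→)
state=s0 head=6 tape=..0.00[1].   (s0,1)→(s3,0,→)
state=s3 head=7 tape=..0.000[.]
M halts after 17 transitions.

17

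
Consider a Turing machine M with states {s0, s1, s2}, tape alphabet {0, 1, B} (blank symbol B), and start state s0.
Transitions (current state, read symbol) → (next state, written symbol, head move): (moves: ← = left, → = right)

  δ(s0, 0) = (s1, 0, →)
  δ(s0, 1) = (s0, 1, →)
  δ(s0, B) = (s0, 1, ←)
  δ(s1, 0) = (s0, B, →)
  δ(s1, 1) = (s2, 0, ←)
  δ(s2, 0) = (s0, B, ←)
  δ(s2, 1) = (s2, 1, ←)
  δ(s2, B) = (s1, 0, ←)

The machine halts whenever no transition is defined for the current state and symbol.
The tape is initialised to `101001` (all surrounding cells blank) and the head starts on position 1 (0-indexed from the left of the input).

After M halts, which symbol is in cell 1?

s0 | 1[0]1001   read 0 → write 0, move →, go to s1
s1 | 10[1]001   read 1 → write 0, move ←, go to s2
s2 | 1[0]0001   read 0 → write B, move ←, go to s0
s0 | [1]B0001   read 1 → write 1, move →, go to s0
s0 | 1[B]0001   read B → write 1, move ←, go to s0
s0 | [1]10001   read 1 → write 1, move →, go to s0
s0 | 1[1]0001   read 1 → write 1, move →, go to s0
s0 | 11[0]001   read 0 → write 0, move →, go to s1
s1 | 110[0]01   read 0 → write B, move →, go to s0
s0 | 110B[0]1   read 0 → write 0, move →, go to s1
s1 | 110B0[1]   read 1 → write 0, move ←, go to s2
s2 | 110B[0]0   read 0 → write B, move ←, go to s0
s0 | 110[B]B0   read B → write 1, move ←, go to s0
s0 | 11[0]1B0   read 0 → write 0, move →, go to s1
s1 | 110[1]B0   read 1 → write 0, move ←, go to s2
s2 | 11[0]0B0   read 0 → write B, move ←, go to s0
s0 | 1[1]B0B0   read 1 → write 1, move →, go to s0
s0 | 11[B]0B0   read B → write 1, move ←, go to s0
s0 | 1[1]10B0   read 1 → write 1, move →, go to s0
s0 | 11[1]0B0   read 1 → write 1, move →, go to s0
s0 | 111[0]B0   read 0 → write 0, move →, go to s1
s1 | 1110[B]0
Cell 1 holds 1 when M halts.

1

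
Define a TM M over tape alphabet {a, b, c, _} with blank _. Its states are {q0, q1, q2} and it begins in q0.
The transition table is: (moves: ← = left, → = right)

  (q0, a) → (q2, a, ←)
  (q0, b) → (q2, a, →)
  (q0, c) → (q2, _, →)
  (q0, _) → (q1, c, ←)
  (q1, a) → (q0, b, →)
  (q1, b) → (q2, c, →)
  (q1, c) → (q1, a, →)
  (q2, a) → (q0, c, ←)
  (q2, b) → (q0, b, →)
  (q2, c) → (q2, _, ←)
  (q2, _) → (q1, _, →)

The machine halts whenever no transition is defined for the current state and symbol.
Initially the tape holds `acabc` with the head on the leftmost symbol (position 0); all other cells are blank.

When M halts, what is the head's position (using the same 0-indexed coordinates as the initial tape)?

state=q0 head=0 tape=_[a]cabc   (q0,a)→(q2,a,←)
state=q2 head=-1 tape=[_]acabc   (q2,_)→(q1,_,→)
state=q1 head=0 tape=_[a]cabc   (q1,a)→(q0,b,→)
state=q0 head=1 tape=_b[c]abc   (q0,c)→(q2,_,→)
state=q2 head=2 tape=_b_[a]bc   (q2,a)→(q0,c,←)
state=q0 head=1 tape=_b[_]cbc   (q0,_)→(q1,c,←)
state=q1 head=0 tape=_[b]ccbc   (q1,b)→(q2,c,→)
state=q2 head=1 tape=_c[c]cbc   (q2,c)→(q2,_,←)
state=q2 head=0 tape=_[c]_cbc   (q2,c)→(q2,_,←)
state=q2 head=-1 tape=[_]__cbc   (q2,_)→(q1,_,→)
state=q1 head=0 tape=_[_]_cbc
At halt the head is at cell 0.

0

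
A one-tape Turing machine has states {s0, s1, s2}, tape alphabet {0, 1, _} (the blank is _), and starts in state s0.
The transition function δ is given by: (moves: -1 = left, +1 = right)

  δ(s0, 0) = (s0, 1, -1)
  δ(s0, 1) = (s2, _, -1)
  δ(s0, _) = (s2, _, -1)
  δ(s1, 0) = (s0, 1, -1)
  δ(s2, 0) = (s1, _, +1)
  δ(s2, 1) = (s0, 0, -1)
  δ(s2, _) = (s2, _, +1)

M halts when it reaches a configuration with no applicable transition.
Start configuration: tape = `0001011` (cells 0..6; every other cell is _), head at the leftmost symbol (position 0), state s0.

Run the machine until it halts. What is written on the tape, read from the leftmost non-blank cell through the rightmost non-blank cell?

1011

state=s0 head=0 tape=__[0]001011   (s0,0)→(s0,1,-1)
state=s0 head=-1 tape=_[_]1001011   (s0,_)→(s2,_,-1)
state=s2 head=-2 tape=[_]_1001011   (s2,_)→(s2,_,+1)
state=s2 head=-1 tape=_[_]1001011   (s2,_)→(s2,_,+1)
state=s2 head=0 tape=__[1]001011   (s2,1)→(s0,0,-1)
state=s0 head=-1 tape=_[_]0001011   (s0,_)→(s2,_,-1)
state=s2 head=-2 tape=[_]_0001011   (s2,_)→(s2,_,+1)
state=s2 head=-1 tape=_[_]0001011   (s2,_)→(s2,_,+1)
state=s2 head=0 tape=__[0]001011   (s2,0)→(s1,_,+1)
state=s1 head=1 tape=___[0]01011   (s1,0)→(s0,1,-1)
state=s0 head=0 tape=__[_]101011   (s0,_)→(s2,_,-1)
state=s2 head=-1 tape=_[_]_101011   (s2,_)→(s2,_,+1)
state=s2 head=0 tape=__[_]101011   (s2,_)→(s2,_,+1)
state=s2 head=1 tape=___[1]01011   (s2,1)→(s0,0,-1)
state=s0 head=0 tape=__[_]001011   (s0,_)→(s2,_,-1)
state=s2 head=-1 tape=_[_]_001011   (s2,_)→(s2,_,+1)
state=s2 head=0 tape=__[_]001011   (s2,_)→(s2,_,+1)
state=s2 head=1 tape=___[0]01011   (s2,0)→(s1,_,+1)
state=s1 head=2 tape=____[0]1011   (s1,0)→(s0,1,-1)
state=s0 head=1 tape=___[_]11011   (s0,_)→(s2,_,-1)
state=s2 head=0 tape=__[_]_11011   (s2,_)→(s2,_,+1)
state=s2 head=1 tape=___[_]11011   (s2,_)→(s2,_,+1)
state=s2 head=2 tape=____[1]1011   (s2,1)→(s0,0,-1)
state=s0 head=1 tape=___[_]01011   (s0,_)→(s2,_,-1)
state=s2 head=0 tape=__[_]_01011   (s2,_)→(s2,_,+1)
state=s2 head=1 tape=___[_]01011   (s2,_)→(s2,_,+1)
state=s2 head=2 tape=____[0]1011   (s2,0)→(s1,_,+1)
state=s1 head=3 tape=_____[1]011
The non-blank tape span at halt is 1011.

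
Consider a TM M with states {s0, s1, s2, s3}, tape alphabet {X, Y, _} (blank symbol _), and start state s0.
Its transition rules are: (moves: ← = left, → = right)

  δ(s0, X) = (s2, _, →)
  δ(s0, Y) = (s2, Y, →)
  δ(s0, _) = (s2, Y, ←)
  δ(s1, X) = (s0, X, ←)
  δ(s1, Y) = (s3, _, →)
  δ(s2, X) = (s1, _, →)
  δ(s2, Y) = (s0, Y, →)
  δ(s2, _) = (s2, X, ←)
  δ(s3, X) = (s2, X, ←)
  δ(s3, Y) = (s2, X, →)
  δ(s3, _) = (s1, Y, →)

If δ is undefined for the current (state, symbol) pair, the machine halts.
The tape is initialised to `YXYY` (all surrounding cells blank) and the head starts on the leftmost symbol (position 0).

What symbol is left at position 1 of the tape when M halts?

_

s0 | [Y]XYY__   read Y → write Y, move →, go to s2
s2 | Y[X]YY__   read X → write _, move →, go to s1
s1 | Y_[Y]Y__   read Y → write _, move →, go to s3
s3 | Y__[Y]__   read Y → write X, move →, go to s2
s2 | Y__X[_]_   read _ → write X, move ←, go to s2
s2 | Y__[X]X_   read X → write _, move →, go to s1
s1 | Y___[X]_   read X → write X, move ←, go to s0
s0 | Y__[_]X_   read _ → write Y, move ←, go to s2
s2 | Y_[_]YX_   read _ → write X, move ←, go to s2
s2 | Y[_]XYX_   read _ → write X, move ←, go to s2
s2 | [Y]XXYX_   read Y → write Y, move →, go to s0
s0 | Y[X]XYX_   read X → write _, move →, go to s2
s2 | Y_[X]YX_   read X → write _, move →, go to s1
s1 | Y__[Y]X_   read Y → write _, move →, go to s3
s3 | Y___[X]_   read X → write X, move ←, go to s2
s2 | Y__[_]X_   read _ → write X, move ←, go to s2
s2 | Y_[_]XX_   read _ → write X, move ←, go to s2
s2 | Y[_]XXX_   read _ → write X, move ←, go to s2
s2 | [Y]XXXX_   read Y → write Y, move →, go to s0
s0 | Y[X]XXX_   read X → write _, move →, go to s2
s2 | Y_[X]XX_   read X → write _, move →, go to s1
s1 | Y__[X]X_   read X → write X, move ←, go to s0
s0 | Y_[_]XX_   read _ → write Y, move ←, go to s2
s2 | Y[_]YXX_   read _ → write X, move ←, go to s2
s2 | [Y]XYXX_   read Y → write Y, move →, go to s0
s0 | Y[X]YXX_   read X → write _, move →, go to s2
s2 | Y_[Y]XX_   read Y → write Y, move →, go to s0
s0 | Y_Y[X]X_   read X → write _, move →, go to s2
s2 | Y_Y_[X]_   read X → write _, move →, go to s1
s1 | Y_Y__[_]
Cell 1 holds _ when M halts.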